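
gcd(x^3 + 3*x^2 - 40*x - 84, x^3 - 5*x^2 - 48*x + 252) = x^2 + x - 42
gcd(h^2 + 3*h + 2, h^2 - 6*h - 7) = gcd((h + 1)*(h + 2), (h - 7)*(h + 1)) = h + 1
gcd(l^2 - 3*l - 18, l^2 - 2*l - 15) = l + 3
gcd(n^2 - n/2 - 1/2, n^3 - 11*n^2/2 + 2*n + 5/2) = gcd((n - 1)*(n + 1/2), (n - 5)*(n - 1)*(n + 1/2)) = n^2 - n/2 - 1/2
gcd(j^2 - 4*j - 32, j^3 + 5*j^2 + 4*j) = j + 4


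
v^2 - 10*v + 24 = (v - 6)*(v - 4)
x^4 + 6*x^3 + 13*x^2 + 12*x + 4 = (x + 1)^2*(x + 2)^2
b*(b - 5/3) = b^2 - 5*b/3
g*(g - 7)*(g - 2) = g^3 - 9*g^2 + 14*g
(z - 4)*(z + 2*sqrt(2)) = z^2 - 4*z + 2*sqrt(2)*z - 8*sqrt(2)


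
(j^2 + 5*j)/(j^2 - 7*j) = (j + 5)/(j - 7)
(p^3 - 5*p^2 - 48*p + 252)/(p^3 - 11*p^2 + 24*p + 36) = (p + 7)/(p + 1)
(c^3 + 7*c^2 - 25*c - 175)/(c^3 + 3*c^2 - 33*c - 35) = (c + 5)/(c + 1)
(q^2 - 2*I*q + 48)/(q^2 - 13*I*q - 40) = (q + 6*I)/(q - 5*I)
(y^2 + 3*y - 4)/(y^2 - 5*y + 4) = (y + 4)/(y - 4)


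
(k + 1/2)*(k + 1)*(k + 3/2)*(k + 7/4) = k^4 + 19*k^3/4 + 8*k^2 + 89*k/16 + 21/16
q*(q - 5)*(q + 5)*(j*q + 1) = j*q^4 - 25*j*q^2 + q^3 - 25*q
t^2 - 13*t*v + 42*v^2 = (t - 7*v)*(t - 6*v)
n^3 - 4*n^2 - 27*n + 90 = (n - 6)*(n - 3)*(n + 5)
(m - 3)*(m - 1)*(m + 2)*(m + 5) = m^4 + 3*m^3 - 15*m^2 - 19*m + 30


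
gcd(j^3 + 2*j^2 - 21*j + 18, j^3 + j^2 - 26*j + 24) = j^2 + 5*j - 6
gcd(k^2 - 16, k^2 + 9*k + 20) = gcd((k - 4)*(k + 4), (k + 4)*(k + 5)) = k + 4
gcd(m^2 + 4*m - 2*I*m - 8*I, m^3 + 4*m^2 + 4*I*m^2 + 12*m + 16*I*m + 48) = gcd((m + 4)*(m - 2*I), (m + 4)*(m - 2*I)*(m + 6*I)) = m^2 + m*(4 - 2*I) - 8*I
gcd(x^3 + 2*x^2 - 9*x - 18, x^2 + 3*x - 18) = x - 3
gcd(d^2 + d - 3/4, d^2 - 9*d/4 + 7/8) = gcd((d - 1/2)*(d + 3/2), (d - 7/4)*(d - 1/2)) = d - 1/2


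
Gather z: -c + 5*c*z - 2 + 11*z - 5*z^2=-c - 5*z^2 + z*(5*c + 11) - 2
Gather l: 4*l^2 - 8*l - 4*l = 4*l^2 - 12*l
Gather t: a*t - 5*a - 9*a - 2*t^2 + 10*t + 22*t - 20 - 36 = -14*a - 2*t^2 + t*(a + 32) - 56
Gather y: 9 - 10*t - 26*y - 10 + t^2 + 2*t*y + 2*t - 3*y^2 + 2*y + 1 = t^2 - 8*t - 3*y^2 + y*(2*t - 24)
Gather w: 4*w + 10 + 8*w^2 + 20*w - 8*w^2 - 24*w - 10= 0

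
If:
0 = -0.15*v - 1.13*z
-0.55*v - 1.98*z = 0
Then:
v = 0.00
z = 0.00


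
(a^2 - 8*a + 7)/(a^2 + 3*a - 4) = (a - 7)/(a + 4)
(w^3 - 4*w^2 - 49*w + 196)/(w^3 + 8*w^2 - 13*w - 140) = (w - 7)/(w + 5)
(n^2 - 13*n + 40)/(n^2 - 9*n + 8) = (n - 5)/(n - 1)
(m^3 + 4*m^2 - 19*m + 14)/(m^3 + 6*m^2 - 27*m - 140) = (m^2 - 3*m + 2)/(m^2 - m - 20)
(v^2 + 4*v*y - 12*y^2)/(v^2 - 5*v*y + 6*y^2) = (-v - 6*y)/(-v + 3*y)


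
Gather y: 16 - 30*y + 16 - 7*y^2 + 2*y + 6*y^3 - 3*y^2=6*y^3 - 10*y^2 - 28*y + 32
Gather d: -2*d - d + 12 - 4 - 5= 3 - 3*d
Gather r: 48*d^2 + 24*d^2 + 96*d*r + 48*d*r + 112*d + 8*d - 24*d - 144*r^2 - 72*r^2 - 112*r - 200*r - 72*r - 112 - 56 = 72*d^2 + 96*d - 216*r^2 + r*(144*d - 384) - 168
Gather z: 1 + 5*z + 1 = 5*z + 2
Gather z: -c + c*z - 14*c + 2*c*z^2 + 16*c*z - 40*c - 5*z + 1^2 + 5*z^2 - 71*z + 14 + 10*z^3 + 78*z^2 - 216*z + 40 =-55*c + 10*z^3 + z^2*(2*c + 83) + z*(17*c - 292) + 55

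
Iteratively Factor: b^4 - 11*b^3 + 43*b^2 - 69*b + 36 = (b - 4)*(b^3 - 7*b^2 + 15*b - 9) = (b - 4)*(b - 3)*(b^2 - 4*b + 3) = (b - 4)*(b - 3)^2*(b - 1)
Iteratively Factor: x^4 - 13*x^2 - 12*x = (x - 4)*(x^3 + 4*x^2 + 3*x) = (x - 4)*(x + 3)*(x^2 + x) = (x - 4)*(x + 1)*(x + 3)*(x)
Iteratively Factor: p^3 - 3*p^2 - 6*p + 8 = (p + 2)*(p^2 - 5*p + 4) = (p - 4)*(p + 2)*(p - 1)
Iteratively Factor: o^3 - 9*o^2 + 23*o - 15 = (o - 1)*(o^2 - 8*o + 15) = (o - 3)*(o - 1)*(o - 5)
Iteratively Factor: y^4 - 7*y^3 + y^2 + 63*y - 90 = (y - 5)*(y^3 - 2*y^2 - 9*y + 18) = (y - 5)*(y + 3)*(y^2 - 5*y + 6) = (y - 5)*(y - 2)*(y + 3)*(y - 3)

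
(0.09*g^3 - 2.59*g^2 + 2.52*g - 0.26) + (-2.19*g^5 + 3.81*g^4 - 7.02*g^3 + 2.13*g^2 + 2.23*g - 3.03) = -2.19*g^5 + 3.81*g^4 - 6.93*g^3 - 0.46*g^2 + 4.75*g - 3.29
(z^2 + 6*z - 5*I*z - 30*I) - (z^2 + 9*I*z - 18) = 6*z - 14*I*z + 18 - 30*I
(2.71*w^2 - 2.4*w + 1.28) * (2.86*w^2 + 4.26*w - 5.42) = 7.7506*w^4 + 4.6806*w^3 - 21.2514*w^2 + 18.4608*w - 6.9376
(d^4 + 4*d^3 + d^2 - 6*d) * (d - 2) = d^5 + 2*d^4 - 7*d^3 - 8*d^2 + 12*d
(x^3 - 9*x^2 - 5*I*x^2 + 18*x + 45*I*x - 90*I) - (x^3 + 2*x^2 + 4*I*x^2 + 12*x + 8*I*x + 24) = -11*x^2 - 9*I*x^2 + 6*x + 37*I*x - 24 - 90*I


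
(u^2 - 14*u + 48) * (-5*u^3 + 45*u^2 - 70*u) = -5*u^5 + 115*u^4 - 940*u^3 + 3140*u^2 - 3360*u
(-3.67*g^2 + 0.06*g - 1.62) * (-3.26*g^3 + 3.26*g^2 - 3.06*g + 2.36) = 11.9642*g^5 - 12.1598*g^4 + 16.707*g^3 - 14.126*g^2 + 5.0988*g - 3.8232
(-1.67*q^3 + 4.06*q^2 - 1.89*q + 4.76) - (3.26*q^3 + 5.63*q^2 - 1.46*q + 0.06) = -4.93*q^3 - 1.57*q^2 - 0.43*q + 4.7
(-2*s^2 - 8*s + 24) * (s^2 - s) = -2*s^4 - 6*s^3 + 32*s^2 - 24*s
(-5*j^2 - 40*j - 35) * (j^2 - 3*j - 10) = -5*j^4 - 25*j^3 + 135*j^2 + 505*j + 350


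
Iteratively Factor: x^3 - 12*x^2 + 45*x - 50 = (x - 5)*(x^2 - 7*x + 10) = (x - 5)^2*(x - 2)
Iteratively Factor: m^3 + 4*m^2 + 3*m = (m + 3)*(m^2 + m) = (m + 1)*(m + 3)*(m)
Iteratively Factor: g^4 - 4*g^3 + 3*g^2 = (g - 3)*(g^3 - g^2) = g*(g - 3)*(g^2 - g) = g*(g - 3)*(g - 1)*(g)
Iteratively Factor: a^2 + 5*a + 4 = (a + 1)*(a + 4)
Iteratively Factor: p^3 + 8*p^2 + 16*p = (p + 4)*(p^2 + 4*p) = p*(p + 4)*(p + 4)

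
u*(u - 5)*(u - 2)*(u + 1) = u^4 - 6*u^3 + 3*u^2 + 10*u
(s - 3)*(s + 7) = s^2 + 4*s - 21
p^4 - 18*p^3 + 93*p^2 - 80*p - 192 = (p - 8)^2*(p - 3)*(p + 1)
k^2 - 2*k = k*(k - 2)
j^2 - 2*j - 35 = (j - 7)*(j + 5)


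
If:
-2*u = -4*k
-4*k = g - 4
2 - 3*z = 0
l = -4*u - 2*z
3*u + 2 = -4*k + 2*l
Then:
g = 184/39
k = -7/39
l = 4/39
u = -14/39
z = 2/3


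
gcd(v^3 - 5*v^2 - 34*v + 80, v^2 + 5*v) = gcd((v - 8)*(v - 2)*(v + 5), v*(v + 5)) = v + 5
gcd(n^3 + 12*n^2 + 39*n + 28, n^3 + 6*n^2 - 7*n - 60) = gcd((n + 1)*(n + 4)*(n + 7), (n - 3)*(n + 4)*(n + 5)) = n + 4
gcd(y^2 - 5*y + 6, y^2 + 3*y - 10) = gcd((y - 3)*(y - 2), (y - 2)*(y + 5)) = y - 2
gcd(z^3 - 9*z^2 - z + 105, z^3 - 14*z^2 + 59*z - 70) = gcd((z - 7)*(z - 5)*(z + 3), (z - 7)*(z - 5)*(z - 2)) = z^2 - 12*z + 35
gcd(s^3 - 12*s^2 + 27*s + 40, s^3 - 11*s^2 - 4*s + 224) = s - 8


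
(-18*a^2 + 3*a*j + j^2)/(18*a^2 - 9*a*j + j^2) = (-6*a - j)/(6*a - j)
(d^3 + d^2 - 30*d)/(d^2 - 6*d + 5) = d*(d + 6)/(d - 1)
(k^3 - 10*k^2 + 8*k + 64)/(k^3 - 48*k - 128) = (k^2 - 2*k - 8)/(k^2 + 8*k + 16)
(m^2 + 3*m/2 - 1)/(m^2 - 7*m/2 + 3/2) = (m + 2)/(m - 3)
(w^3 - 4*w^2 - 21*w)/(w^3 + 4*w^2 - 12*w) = (w^2 - 4*w - 21)/(w^2 + 4*w - 12)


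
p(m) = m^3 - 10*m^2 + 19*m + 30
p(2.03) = 35.73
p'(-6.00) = 247.00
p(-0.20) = 25.79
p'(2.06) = -9.47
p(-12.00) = -3366.00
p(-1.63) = -31.87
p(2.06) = 35.45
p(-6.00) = -660.00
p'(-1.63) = 59.57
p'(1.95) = -8.59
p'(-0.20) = 23.12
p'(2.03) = -9.24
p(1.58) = 39.00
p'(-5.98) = 245.88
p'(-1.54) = 56.91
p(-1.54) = -26.63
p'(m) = 3*m^2 - 20*m + 19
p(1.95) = 36.44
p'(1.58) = -5.11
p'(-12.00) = 691.00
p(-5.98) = -655.07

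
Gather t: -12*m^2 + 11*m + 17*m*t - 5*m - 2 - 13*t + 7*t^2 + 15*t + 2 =-12*m^2 + 6*m + 7*t^2 + t*(17*m + 2)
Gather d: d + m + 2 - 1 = d + m + 1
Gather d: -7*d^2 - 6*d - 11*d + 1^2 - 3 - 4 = -7*d^2 - 17*d - 6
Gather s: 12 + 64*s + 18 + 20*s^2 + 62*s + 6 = 20*s^2 + 126*s + 36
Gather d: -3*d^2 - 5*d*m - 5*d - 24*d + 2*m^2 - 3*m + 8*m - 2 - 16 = -3*d^2 + d*(-5*m - 29) + 2*m^2 + 5*m - 18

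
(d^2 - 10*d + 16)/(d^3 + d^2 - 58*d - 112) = (d - 2)/(d^2 + 9*d + 14)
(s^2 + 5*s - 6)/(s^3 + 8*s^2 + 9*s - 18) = 1/(s + 3)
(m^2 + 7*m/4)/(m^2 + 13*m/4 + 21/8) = 2*m/(2*m + 3)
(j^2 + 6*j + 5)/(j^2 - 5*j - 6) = (j + 5)/(j - 6)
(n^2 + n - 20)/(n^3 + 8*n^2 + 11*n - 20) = (n - 4)/(n^2 + 3*n - 4)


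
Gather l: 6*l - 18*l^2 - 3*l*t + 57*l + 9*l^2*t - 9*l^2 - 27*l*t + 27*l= l^2*(9*t - 27) + l*(90 - 30*t)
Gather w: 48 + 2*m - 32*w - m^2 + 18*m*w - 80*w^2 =-m^2 + 2*m - 80*w^2 + w*(18*m - 32) + 48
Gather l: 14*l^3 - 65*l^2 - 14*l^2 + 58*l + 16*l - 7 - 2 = 14*l^3 - 79*l^2 + 74*l - 9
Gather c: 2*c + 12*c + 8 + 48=14*c + 56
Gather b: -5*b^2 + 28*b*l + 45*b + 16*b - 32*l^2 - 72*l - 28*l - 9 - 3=-5*b^2 + b*(28*l + 61) - 32*l^2 - 100*l - 12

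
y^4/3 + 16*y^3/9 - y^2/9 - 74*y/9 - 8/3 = (y/3 + 1)*(y - 2)*(y + 1/3)*(y + 4)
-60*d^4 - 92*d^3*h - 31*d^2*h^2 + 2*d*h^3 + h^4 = (-6*d + h)*(d + h)*(2*d + h)*(5*d + h)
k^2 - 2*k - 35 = (k - 7)*(k + 5)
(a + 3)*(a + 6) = a^2 + 9*a + 18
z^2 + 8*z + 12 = (z + 2)*(z + 6)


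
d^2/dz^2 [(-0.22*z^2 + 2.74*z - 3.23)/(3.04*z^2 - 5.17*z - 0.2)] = (43.728576*z^3 - 179.904768*z^2 + 314.587104*z - 182.280294)/(28.094464*z^6 - 143.337216*z^5 + 238.222608*z^4 - 119.328253*z^3 - 15.67254*z^2 - 0.6204*z - 0.008)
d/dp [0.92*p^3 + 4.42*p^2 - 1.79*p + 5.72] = 2.76*p^2 + 8.84*p - 1.79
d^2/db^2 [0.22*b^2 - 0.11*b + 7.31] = 0.440000000000000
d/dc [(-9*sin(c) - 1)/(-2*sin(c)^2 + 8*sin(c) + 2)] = (-2*sin(c) + 9*cos(c)^2 - 14)*cos(c)/(2*(4*sin(c) + cos(c)^2)^2)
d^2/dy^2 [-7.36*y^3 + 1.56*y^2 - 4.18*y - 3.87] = 3.12 - 44.16*y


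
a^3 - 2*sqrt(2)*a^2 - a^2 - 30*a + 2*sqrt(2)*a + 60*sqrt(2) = (a - 6)*(a + 5)*(a - 2*sqrt(2))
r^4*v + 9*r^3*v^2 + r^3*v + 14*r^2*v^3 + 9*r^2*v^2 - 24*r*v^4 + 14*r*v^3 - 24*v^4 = (r - v)*(r + 4*v)*(r + 6*v)*(r*v + v)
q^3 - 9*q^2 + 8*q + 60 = (q - 6)*(q - 5)*(q + 2)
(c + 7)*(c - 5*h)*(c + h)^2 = c^4 - 3*c^3*h + 7*c^3 - 9*c^2*h^2 - 21*c^2*h - 5*c*h^3 - 63*c*h^2 - 35*h^3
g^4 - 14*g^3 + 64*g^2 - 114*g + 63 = (g - 7)*(g - 3)^2*(g - 1)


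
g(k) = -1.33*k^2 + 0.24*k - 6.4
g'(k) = 0.24 - 2.66*k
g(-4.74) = -37.42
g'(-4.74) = 12.85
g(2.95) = -17.27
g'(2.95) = -7.61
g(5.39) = -43.75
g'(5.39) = -14.10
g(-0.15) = -6.47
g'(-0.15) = 0.64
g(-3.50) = -23.53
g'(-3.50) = 9.55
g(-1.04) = -8.09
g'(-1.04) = 3.01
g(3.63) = -23.05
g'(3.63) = -9.42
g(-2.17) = -13.18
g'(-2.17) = 6.01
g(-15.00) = -309.25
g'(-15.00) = 40.14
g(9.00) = -111.97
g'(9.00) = -23.70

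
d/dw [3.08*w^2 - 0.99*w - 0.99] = 6.16*w - 0.99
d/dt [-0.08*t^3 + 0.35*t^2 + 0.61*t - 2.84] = -0.24*t^2 + 0.7*t + 0.61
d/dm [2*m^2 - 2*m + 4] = 4*m - 2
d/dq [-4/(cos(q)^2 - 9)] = -8*sin(q)*cos(q)/(cos(q)^2 - 9)^2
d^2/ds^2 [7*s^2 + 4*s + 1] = 14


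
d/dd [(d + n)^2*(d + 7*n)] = 3*(d + n)*(d + 5*n)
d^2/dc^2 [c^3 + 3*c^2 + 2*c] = 6*c + 6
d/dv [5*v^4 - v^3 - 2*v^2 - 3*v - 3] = 20*v^3 - 3*v^2 - 4*v - 3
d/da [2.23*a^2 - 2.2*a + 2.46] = 4.46*a - 2.2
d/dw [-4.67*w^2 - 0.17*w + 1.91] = -9.34*w - 0.17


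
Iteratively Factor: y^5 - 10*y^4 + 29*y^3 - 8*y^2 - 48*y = (y + 1)*(y^4 - 11*y^3 + 40*y^2 - 48*y) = y*(y + 1)*(y^3 - 11*y^2 + 40*y - 48) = y*(y - 4)*(y + 1)*(y^2 - 7*y + 12) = y*(y - 4)^2*(y + 1)*(y - 3)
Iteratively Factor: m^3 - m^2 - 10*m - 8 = (m + 2)*(m^2 - 3*m - 4) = (m - 4)*(m + 2)*(m + 1)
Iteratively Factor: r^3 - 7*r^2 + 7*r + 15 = (r - 3)*(r^2 - 4*r - 5) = (r - 3)*(r + 1)*(r - 5)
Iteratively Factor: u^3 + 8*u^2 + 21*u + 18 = (u + 3)*(u^2 + 5*u + 6) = (u + 3)^2*(u + 2)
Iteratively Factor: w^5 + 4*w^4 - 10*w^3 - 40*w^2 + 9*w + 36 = (w + 4)*(w^4 - 10*w^2 + 9) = (w + 1)*(w + 4)*(w^3 - w^2 - 9*w + 9) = (w - 3)*(w + 1)*(w + 4)*(w^2 + 2*w - 3) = (w - 3)*(w + 1)*(w + 3)*(w + 4)*(w - 1)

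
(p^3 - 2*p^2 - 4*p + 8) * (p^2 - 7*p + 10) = p^5 - 9*p^4 + 20*p^3 + 16*p^2 - 96*p + 80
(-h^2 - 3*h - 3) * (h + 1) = -h^3 - 4*h^2 - 6*h - 3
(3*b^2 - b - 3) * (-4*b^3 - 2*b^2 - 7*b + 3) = -12*b^5 - 2*b^4 - 7*b^3 + 22*b^2 + 18*b - 9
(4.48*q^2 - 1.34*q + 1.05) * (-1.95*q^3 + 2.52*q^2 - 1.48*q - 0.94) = -8.736*q^5 + 13.9026*q^4 - 12.0547*q^3 + 0.418000000000001*q^2 - 0.2944*q - 0.987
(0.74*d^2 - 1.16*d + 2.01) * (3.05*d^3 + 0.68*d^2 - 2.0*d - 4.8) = 2.257*d^5 - 3.0348*d^4 + 3.8617*d^3 + 0.1348*d^2 + 1.548*d - 9.648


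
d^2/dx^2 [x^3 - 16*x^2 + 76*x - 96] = 6*x - 32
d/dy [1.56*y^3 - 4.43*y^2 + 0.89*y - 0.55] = 4.68*y^2 - 8.86*y + 0.89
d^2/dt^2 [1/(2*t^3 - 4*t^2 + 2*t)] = (6*t^2 - 4*t + 1)/(t^3*(t^4 - 4*t^3 + 6*t^2 - 4*t + 1))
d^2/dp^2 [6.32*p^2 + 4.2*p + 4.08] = 12.6400000000000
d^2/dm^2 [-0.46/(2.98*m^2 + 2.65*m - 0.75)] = (8.169968*m^2 + 7.26524*m - 0.46*(5.96*m + 2.65)*(11.92*m + 5.3) - 2.0562)/(2.98*m^2 + 2.65*m - 0.75)^3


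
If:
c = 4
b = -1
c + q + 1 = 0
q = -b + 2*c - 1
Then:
No Solution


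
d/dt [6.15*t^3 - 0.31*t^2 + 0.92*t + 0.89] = 18.45*t^2 - 0.62*t + 0.92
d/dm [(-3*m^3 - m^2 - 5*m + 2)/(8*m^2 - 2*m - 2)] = (-12*m^4 + 6*m^3 + 30*m^2 - 14*m + 7)/(2*(16*m^4 - 8*m^3 - 7*m^2 + 2*m + 1))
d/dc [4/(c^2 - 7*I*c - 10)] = 4*(-2*c + 7*I)/(-c^2 + 7*I*c + 10)^2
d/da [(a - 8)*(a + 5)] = 2*a - 3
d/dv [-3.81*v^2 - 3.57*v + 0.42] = -7.62*v - 3.57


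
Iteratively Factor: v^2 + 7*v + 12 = (v + 4)*(v + 3)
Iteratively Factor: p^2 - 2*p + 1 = (p - 1)*(p - 1)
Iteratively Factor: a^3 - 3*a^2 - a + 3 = (a - 1)*(a^2 - 2*a - 3) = (a - 3)*(a - 1)*(a + 1)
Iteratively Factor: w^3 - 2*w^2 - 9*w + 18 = (w + 3)*(w^2 - 5*w + 6) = (w - 2)*(w + 3)*(w - 3)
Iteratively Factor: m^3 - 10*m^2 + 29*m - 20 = (m - 4)*(m^2 - 6*m + 5) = (m - 4)*(m - 1)*(m - 5)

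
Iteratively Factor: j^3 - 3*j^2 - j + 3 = (j + 1)*(j^2 - 4*j + 3) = (j - 1)*(j + 1)*(j - 3)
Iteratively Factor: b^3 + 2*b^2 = (b)*(b^2 + 2*b) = b*(b + 2)*(b)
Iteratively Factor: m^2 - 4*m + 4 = (m - 2)*(m - 2)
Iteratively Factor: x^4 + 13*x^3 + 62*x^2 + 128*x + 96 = (x + 4)*(x^3 + 9*x^2 + 26*x + 24) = (x + 2)*(x + 4)*(x^2 + 7*x + 12) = (x + 2)*(x + 4)^2*(x + 3)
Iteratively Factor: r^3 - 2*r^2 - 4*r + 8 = (r + 2)*(r^2 - 4*r + 4) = (r - 2)*(r + 2)*(r - 2)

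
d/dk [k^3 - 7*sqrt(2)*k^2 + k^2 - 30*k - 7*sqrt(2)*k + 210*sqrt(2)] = 3*k^2 - 14*sqrt(2)*k + 2*k - 30 - 7*sqrt(2)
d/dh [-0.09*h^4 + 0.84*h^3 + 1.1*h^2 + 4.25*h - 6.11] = -0.36*h^3 + 2.52*h^2 + 2.2*h + 4.25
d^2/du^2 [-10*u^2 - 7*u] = -20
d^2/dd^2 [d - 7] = 0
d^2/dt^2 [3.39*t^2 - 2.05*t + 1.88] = 6.78000000000000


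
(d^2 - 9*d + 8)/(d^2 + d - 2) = (d - 8)/(d + 2)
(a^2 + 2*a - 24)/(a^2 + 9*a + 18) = (a - 4)/(a + 3)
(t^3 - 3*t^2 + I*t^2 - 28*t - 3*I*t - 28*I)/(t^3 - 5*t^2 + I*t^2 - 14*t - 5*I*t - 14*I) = (t + 4)/(t + 2)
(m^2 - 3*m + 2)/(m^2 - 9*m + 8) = (m - 2)/(m - 8)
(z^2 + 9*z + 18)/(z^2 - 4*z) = (z^2 + 9*z + 18)/(z*(z - 4))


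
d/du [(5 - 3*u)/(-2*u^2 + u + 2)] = (6*u^2 - 3*u - (3*u - 5)*(4*u - 1) - 6)/(-2*u^2 + u + 2)^2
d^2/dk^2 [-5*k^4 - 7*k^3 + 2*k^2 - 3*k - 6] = -60*k^2 - 42*k + 4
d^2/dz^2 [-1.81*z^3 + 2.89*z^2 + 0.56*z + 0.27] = 5.78 - 10.86*z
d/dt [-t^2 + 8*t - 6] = 8 - 2*t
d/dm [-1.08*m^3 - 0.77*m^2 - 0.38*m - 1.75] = -3.24*m^2 - 1.54*m - 0.38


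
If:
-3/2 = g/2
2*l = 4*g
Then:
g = -3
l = -6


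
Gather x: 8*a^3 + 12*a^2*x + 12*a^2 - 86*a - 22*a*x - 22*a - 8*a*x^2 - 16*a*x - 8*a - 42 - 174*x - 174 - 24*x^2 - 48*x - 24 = 8*a^3 + 12*a^2 - 116*a + x^2*(-8*a - 24) + x*(12*a^2 - 38*a - 222) - 240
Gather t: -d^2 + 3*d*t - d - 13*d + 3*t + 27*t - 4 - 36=-d^2 - 14*d + t*(3*d + 30) - 40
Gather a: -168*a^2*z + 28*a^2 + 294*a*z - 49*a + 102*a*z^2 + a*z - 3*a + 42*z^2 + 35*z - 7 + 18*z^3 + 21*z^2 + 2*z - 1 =a^2*(28 - 168*z) + a*(102*z^2 + 295*z - 52) + 18*z^3 + 63*z^2 + 37*z - 8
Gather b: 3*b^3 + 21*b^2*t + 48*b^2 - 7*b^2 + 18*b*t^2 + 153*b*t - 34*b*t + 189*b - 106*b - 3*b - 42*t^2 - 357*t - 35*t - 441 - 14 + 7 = 3*b^3 + b^2*(21*t + 41) + b*(18*t^2 + 119*t + 80) - 42*t^2 - 392*t - 448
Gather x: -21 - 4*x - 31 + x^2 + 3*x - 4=x^2 - x - 56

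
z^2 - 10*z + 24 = (z - 6)*(z - 4)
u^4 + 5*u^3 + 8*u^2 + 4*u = u*(u + 1)*(u + 2)^2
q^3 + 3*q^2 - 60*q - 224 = (q - 8)*(q + 4)*(q + 7)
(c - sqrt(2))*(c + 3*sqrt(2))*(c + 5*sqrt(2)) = c^3 + 7*sqrt(2)*c^2 + 14*c - 30*sqrt(2)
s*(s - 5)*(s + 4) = s^3 - s^2 - 20*s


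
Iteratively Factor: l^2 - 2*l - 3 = (l - 3)*(l + 1)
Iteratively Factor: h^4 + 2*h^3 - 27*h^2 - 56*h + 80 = (h + 4)*(h^3 - 2*h^2 - 19*h + 20) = (h + 4)^2*(h^2 - 6*h + 5) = (h - 5)*(h + 4)^2*(h - 1)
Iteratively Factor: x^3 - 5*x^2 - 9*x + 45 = (x + 3)*(x^2 - 8*x + 15) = (x - 3)*(x + 3)*(x - 5)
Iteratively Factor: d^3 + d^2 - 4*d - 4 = (d + 1)*(d^2 - 4) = (d - 2)*(d + 1)*(d + 2)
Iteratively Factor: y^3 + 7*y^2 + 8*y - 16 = (y + 4)*(y^2 + 3*y - 4) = (y + 4)^2*(y - 1)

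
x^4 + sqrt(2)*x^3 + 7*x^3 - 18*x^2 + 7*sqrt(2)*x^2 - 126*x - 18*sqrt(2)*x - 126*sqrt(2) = (x + 7)*(x - 3*sqrt(2))*(x + sqrt(2))*(x + 3*sqrt(2))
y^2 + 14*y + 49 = (y + 7)^2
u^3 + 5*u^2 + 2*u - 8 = (u - 1)*(u + 2)*(u + 4)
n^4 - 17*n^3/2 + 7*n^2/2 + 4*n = n*(n - 8)*(n - 1)*(n + 1/2)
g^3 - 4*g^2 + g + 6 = (g - 3)*(g - 2)*(g + 1)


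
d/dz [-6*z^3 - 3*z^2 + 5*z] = -18*z^2 - 6*z + 5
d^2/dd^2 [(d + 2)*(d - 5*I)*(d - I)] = 6*d + 4 - 12*I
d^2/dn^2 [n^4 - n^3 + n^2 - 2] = 12*n^2 - 6*n + 2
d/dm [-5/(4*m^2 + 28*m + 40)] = 5*(2*m + 7)/(4*(m^2 + 7*m + 10)^2)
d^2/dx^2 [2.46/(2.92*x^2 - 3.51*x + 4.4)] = (-41.949888*x^2 + 50.426064*x + 2.46*(5.84*x - 3.51)*(11.68*x - 7.02) - 63.21216)/(2.92*x^2 - 3.51*x + 4.4)^3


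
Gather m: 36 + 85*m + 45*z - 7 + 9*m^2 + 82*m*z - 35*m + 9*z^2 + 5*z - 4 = 9*m^2 + m*(82*z + 50) + 9*z^2 + 50*z + 25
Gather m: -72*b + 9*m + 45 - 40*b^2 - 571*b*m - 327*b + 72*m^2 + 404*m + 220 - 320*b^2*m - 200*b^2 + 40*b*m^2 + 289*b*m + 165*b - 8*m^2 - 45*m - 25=-240*b^2 - 234*b + m^2*(40*b + 64) + m*(-320*b^2 - 282*b + 368) + 240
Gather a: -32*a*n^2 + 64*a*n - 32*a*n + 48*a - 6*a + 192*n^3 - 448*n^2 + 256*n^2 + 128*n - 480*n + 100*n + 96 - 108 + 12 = a*(-32*n^2 + 32*n + 42) + 192*n^3 - 192*n^2 - 252*n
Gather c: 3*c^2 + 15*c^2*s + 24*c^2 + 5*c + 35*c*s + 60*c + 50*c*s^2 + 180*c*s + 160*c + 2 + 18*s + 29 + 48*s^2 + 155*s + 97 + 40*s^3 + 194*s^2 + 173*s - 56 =c^2*(15*s + 27) + c*(50*s^2 + 215*s + 225) + 40*s^3 + 242*s^2 + 346*s + 72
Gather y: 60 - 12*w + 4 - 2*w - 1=63 - 14*w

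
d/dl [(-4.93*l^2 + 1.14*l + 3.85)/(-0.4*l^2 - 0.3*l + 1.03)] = (1.935*l^2 - 7.0758*l + 2.3292)/(0.16*l^4 + 0.24*l^3 - 0.734*l^2 - 0.618*l + 1.0609)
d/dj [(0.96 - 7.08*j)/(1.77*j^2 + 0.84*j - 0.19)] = (12.5316*j^2 - 3.3984*j + 0.5388)/(3.1329*j^4 + 2.9736*j^3 + 0.0329999999999999*j^2 - 0.3192*j + 0.0361)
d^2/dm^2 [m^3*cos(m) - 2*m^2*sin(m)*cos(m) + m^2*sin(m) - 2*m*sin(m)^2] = -m^3*cos(m) - 7*m^2*sin(m) + 4*m^2*sin(2*m) + 10*m*cos(m) - 12*m*cos(2*m) + 2*sin(m) - 6*sin(2*m)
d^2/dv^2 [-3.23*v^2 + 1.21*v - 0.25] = -6.46000000000000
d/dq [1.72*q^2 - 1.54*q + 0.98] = 3.44*q - 1.54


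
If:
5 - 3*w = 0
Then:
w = 5/3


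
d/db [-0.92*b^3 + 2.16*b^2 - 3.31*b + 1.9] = -2.76*b^2 + 4.32*b - 3.31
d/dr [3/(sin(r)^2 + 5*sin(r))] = -3*(2*sin(r) + 5)*cos(r)/((sin(r) + 5)^2*sin(r)^2)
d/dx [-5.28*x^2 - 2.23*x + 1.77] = -10.56*x - 2.23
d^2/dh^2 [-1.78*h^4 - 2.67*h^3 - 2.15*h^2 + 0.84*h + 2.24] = -21.36*h^2 - 16.02*h - 4.3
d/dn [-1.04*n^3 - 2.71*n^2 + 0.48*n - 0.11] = -3.12*n^2 - 5.42*n + 0.48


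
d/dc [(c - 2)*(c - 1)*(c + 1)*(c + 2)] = 4*c^3 - 10*c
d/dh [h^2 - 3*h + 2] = 2*h - 3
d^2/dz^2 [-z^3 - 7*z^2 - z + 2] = -6*z - 14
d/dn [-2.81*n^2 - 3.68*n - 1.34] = -5.62*n - 3.68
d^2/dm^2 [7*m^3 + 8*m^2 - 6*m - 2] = 42*m + 16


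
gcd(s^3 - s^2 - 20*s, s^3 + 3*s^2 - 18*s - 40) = 1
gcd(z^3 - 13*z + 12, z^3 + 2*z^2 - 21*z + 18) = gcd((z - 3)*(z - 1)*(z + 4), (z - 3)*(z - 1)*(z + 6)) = z^2 - 4*z + 3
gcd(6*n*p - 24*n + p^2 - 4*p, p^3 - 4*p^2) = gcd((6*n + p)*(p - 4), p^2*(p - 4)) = p - 4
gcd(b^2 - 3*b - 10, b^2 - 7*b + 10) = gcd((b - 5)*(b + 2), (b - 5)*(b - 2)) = b - 5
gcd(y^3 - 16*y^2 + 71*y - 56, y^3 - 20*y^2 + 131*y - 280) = y^2 - 15*y + 56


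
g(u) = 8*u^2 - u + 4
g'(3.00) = 47.00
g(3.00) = 73.00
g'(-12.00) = -193.00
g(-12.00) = 1168.00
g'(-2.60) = -42.60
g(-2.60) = 60.68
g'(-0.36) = -6.76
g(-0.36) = 5.40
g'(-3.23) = -52.68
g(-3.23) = 90.69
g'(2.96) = 46.36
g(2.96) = 71.13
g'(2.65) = 41.40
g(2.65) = 57.53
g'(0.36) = 4.76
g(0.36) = 4.68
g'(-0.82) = -14.12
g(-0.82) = 10.20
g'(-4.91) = -79.56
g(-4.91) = 201.77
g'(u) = 16*u - 1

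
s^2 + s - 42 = (s - 6)*(s + 7)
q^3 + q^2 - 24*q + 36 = (q - 3)*(q - 2)*(q + 6)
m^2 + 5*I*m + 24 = (m - 3*I)*(m + 8*I)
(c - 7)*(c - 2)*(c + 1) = c^3 - 8*c^2 + 5*c + 14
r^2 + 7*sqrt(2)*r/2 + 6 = (r + 3*sqrt(2)/2)*(r + 2*sqrt(2))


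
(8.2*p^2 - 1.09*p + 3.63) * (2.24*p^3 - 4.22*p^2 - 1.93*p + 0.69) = 18.368*p^5 - 37.0456*p^4 - 3.095*p^3 - 7.5569*p^2 - 7.758*p + 2.5047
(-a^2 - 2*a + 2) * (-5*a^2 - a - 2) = 5*a^4 + 11*a^3 - 6*a^2 + 2*a - 4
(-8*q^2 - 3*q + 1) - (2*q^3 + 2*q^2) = -2*q^3 - 10*q^2 - 3*q + 1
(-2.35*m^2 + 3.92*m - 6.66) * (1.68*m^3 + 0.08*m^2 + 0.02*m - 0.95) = -3.948*m^5 + 6.3976*m^4 - 10.9222*m^3 + 1.7781*m^2 - 3.8572*m + 6.327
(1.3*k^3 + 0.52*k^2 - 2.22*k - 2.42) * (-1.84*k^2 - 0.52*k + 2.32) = -2.392*k^5 - 1.6328*k^4 + 6.8304*k^3 + 6.8136*k^2 - 3.892*k - 5.6144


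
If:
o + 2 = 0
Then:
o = -2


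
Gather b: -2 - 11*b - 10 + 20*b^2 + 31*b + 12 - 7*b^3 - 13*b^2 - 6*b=-7*b^3 + 7*b^2 + 14*b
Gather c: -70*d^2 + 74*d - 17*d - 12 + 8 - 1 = -70*d^2 + 57*d - 5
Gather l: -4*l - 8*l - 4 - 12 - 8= -12*l - 24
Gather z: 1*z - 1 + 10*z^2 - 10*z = 10*z^2 - 9*z - 1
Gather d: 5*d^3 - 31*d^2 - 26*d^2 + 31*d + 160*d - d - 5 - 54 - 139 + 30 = 5*d^3 - 57*d^2 + 190*d - 168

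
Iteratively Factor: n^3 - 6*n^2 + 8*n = (n - 2)*(n^2 - 4*n) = (n - 4)*(n - 2)*(n)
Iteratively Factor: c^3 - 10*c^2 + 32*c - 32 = (c - 4)*(c^2 - 6*c + 8) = (c - 4)^2*(c - 2)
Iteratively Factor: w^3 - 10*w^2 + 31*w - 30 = (w - 2)*(w^2 - 8*w + 15) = (w - 5)*(w - 2)*(w - 3)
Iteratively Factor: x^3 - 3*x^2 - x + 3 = (x - 1)*(x^2 - 2*x - 3) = (x - 1)*(x + 1)*(x - 3)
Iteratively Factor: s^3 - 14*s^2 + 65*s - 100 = (s - 5)*(s^2 - 9*s + 20) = (s - 5)*(s - 4)*(s - 5)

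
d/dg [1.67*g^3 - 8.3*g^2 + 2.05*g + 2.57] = 5.01*g^2 - 16.6*g + 2.05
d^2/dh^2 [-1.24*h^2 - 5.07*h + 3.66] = -2.48000000000000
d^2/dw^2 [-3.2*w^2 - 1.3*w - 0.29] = -6.40000000000000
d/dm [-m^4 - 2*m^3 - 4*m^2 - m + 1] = -4*m^3 - 6*m^2 - 8*m - 1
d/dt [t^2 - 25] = 2*t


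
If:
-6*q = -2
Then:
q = 1/3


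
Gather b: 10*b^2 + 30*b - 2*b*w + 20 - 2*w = 10*b^2 + b*(30 - 2*w) - 2*w + 20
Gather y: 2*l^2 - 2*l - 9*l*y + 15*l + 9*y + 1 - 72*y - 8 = 2*l^2 + 13*l + y*(-9*l - 63) - 7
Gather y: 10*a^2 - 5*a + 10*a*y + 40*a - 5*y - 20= 10*a^2 + 35*a + y*(10*a - 5) - 20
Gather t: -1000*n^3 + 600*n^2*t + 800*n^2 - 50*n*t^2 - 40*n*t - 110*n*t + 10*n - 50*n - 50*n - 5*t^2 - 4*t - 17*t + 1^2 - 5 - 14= -1000*n^3 + 800*n^2 - 90*n + t^2*(-50*n - 5) + t*(600*n^2 - 150*n - 21) - 18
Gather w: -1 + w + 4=w + 3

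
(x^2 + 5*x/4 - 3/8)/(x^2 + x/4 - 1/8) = (2*x + 3)/(2*x + 1)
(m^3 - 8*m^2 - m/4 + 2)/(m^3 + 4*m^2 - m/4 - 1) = (m - 8)/(m + 4)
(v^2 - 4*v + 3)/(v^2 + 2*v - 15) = (v - 1)/(v + 5)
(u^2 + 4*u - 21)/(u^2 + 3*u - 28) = (u - 3)/(u - 4)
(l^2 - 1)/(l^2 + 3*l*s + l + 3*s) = (l - 1)/(l + 3*s)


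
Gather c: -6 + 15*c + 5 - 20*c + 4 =3 - 5*c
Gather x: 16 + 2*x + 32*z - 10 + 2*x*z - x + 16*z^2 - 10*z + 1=x*(2*z + 1) + 16*z^2 + 22*z + 7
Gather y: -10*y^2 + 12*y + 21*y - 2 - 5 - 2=-10*y^2 + 33*y - 9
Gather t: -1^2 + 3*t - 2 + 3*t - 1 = 6*t - 4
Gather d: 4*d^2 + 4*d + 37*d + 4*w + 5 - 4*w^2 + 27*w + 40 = 4*d^2 + 41*d - 4*w^2 + 31*w + 45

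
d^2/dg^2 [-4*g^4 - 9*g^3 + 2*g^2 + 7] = -48*g^2 - 54*g + 4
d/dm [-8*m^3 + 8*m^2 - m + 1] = -24*m^2 + 16*m - 1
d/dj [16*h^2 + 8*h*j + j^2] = 8*h + 2*j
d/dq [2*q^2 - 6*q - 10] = 4*q - 6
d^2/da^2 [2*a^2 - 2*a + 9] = 4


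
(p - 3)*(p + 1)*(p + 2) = p^3 - 7*p - 6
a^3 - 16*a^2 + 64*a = a*(a - 8)^2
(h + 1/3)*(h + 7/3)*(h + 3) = h^3 + 17*h^2/3 + 79*h/9 + 7/3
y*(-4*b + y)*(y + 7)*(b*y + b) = -4*b^2*y^3 - 32*b^2*y^2 - 28*b^2*y + b*y^4 + 8*b*y^3 + 7*b*y^2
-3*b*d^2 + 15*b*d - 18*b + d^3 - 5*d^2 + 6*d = (-3*b + d)*(d - 3)*(d - 2)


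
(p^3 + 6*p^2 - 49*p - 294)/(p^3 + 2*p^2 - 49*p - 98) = (p + 6)/(p + 2)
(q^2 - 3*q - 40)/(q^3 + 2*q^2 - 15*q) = (q - 8)/(q*(q - 3))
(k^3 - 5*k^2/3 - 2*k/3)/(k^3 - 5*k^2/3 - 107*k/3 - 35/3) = k*(k - 2)/(k^2 - 2*k - 35)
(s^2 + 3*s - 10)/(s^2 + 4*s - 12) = (s + 5)/(s + 6)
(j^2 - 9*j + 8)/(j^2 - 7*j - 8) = (j - 1)/(j + 1)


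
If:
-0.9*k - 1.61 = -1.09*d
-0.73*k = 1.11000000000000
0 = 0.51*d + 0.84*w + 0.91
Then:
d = 0.22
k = -1.52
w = -1.22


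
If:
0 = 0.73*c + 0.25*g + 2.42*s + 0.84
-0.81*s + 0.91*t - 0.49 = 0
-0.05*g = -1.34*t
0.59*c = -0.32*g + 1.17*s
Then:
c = -43.72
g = 92.58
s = 3.28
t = 3.45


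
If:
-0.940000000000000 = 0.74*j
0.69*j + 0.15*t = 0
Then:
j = -1.27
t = 5.84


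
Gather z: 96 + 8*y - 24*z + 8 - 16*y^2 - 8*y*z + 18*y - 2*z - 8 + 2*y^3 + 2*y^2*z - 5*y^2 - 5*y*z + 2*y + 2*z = 2*y^3 - 21*y^2 + 28*y + z*(2*y^2 - 13*y - 24) + 96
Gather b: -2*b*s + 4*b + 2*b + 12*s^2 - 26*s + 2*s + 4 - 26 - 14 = b*(6 - 2*s) + 12*s^2 - 24*s - 36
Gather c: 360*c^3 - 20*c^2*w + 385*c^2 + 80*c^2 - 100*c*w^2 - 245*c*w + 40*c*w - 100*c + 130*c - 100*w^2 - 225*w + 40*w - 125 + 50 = 360*c^3 + c^2*(465 - 20*w) + c*(-100*w^2 - 205*w + 30) - 100*w^2 - 185*w - 75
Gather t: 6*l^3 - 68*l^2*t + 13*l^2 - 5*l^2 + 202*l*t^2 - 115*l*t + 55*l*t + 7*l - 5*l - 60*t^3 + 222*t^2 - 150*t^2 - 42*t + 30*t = 6*l^3 + 8*l^2 + 2*l - 60*t^3 + t^2*(202*l + 72) + t*(-68*l^2 - 60*l - 12)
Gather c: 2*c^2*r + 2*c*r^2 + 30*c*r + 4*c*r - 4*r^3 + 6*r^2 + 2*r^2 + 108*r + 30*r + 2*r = 2*c^2*r + c*(2*r^2 + 34*r) - 4*r^3 + 8*r^2 + 140*r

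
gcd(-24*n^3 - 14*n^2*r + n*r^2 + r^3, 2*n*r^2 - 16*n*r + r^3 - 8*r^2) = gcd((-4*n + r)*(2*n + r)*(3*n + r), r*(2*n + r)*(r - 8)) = 2*n + r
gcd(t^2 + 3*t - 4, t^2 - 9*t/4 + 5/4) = t - 1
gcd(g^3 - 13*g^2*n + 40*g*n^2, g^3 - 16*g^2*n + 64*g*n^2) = g^2 - 8*g*n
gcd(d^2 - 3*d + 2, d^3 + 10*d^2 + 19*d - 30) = d - 1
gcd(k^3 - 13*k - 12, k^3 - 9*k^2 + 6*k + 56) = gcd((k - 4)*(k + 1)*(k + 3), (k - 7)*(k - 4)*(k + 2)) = k - 4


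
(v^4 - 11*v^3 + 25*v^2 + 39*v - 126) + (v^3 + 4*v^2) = v^4 - 10*v^3 + 29*v^2 + 39*v - 126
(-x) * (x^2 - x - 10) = -x^3 + x^2 + 10*x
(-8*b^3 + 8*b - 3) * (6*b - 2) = -48*b^4 + 16*b^3 + 48*b^2 - 34*b + 6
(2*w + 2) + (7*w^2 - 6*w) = 7*w^2 - 4*w + 2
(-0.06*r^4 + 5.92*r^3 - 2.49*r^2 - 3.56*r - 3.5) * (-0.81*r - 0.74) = 0.0486*r^5 - 4.7508*r^4 - 2.3639*r^3 + 4.7262*r^2 + 5.4694*r + 2.59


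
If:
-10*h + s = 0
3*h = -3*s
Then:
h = 0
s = 0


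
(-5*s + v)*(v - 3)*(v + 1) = -5*s*v^2 + 10*s*v + 15*s + v^3 - 2*v^2 - 3*v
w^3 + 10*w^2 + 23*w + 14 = (w + 1)*(w + 2)*(w + 7)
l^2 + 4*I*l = l*(l + 4*I)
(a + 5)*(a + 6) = a^2 + 11*a + 30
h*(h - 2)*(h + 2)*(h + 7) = h^4 + 7*h^3 - 4*h^2 - 28*h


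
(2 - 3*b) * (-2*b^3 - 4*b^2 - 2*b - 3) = 6*b^4 + 8*b^3 - 2*b^2 + 5*b - 6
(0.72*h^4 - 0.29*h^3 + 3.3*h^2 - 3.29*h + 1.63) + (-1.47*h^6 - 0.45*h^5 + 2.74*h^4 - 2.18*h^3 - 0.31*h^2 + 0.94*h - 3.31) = -1.47*h^6 - 0.45*h^5 + 3.46*h^4 - 2.47*h^3 + 2.99*h^2 - 2.35*h - 1.68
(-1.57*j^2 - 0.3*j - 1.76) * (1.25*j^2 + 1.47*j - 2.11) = -1.9625*j^4 - 2.6829*j^3 + 0.6717*j^2 - 1.9542*j + 3.7136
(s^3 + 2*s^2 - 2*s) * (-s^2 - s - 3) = -s^5 - 3*s^4 - 3*s^3 - 4*s^2 + 6*s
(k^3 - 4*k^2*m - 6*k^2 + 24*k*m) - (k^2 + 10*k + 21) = k^3 - 4*k^2*m - 7*k^2 + 24*k*m - 10*k - 21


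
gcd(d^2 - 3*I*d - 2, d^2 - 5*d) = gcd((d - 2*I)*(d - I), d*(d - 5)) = 1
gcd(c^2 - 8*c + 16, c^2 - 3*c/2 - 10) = c - 4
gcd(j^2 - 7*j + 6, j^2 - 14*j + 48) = j - 6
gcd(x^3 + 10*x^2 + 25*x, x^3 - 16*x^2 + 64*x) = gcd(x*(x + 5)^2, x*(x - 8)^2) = x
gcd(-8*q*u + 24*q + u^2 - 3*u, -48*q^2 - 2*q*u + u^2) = 8*q - u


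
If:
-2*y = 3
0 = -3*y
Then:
No Solution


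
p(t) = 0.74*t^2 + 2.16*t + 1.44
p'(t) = 1.48*t + 2.16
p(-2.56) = 0.76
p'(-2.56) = -1.63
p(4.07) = 22.49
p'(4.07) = 8.18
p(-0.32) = 0.82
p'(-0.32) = 1.69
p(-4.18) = 5.34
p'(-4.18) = -4.03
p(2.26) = 10.10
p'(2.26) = 5.50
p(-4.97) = 8.98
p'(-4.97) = -5.20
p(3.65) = 19.18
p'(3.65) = 7.56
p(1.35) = 5.70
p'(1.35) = 4.16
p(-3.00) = 1.62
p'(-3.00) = -2.28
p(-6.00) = 15.12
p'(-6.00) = -6.72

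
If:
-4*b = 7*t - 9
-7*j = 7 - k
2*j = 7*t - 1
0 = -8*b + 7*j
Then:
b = 14/11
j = 16/11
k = 189/11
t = 43/77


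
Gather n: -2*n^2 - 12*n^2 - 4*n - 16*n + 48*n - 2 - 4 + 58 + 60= -14*n^2 + 28*n + 112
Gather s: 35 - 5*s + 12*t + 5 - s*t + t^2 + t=s*(-t - 5) + t^2 + 13*t + 40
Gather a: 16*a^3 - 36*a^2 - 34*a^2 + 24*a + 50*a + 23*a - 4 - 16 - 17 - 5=16*a^3 - 70*a^2 + 97*a - 42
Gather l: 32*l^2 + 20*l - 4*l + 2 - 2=32*l^2 + 16*l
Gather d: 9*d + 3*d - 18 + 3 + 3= 12*d - 12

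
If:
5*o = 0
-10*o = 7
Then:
No Solution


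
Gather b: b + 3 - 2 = b + 1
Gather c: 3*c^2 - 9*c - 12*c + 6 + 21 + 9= 3*c^2 - 21*c + 36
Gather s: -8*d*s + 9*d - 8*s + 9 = 9*d + s*(-8*d - 8) + 9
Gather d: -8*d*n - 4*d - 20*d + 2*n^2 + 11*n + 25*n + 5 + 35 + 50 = d*(-8*n - 24) + 2*n^2 + 36*n + 90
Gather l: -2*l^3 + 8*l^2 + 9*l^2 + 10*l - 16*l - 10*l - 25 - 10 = -2*l^3 + 17*l^2 - 16*l - 35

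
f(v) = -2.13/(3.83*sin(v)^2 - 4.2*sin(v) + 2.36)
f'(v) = -2.13*(-7.66*sin(v)*cos(v) + 4.2*cos(v))/(3.83*sin(v)^2 - 4.2*sin(v) + 2.36)^2 = (16.3158*sin(v) - 8.946)*cos(v)/(3.83*sin(v)^2 - 4.2*sin(v) + 2.36)^2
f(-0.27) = -0.57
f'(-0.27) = -0.91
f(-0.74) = -0.31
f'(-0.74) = -0.31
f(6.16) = -0.73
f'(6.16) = -1.26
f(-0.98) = -0.25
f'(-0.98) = -0.17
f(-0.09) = -0.77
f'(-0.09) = -1.35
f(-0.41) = -0.46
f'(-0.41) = -0.66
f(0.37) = -1.59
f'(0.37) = -1.58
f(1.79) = -1.12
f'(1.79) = -0.42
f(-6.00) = -1.43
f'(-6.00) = -1.91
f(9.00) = -1.66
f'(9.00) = 1.24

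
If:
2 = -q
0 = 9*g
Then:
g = 0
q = -2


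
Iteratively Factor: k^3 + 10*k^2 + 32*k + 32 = (k + 4)*(k^2 + 6*k + 8) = (k + 2)*(k + 4)*(k + 4)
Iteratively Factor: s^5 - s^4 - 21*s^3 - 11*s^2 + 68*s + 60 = (s - 5)*(s^4 + 4*s^3 - s^2 - 16*s - 12) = (s - 5)*(s + 1)*(s^3 + 3*s^2 - 4*s - 12) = (s - 5)*(s - 2)*(s + 1)*(s^2 + 5*s + 6) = (s - 5)*(s - 2)*(s + 1)*(s + 3)*(s + 2)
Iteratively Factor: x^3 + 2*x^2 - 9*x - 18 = (x + 3)*(x^2 - x - 6) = (x - 3)*(x + 3)*(x + 2)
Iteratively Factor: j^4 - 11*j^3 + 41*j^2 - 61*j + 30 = (j - 3)*(j^3 - 8*j^2 + 17*j - 10) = (j - 3)*(j - 2)*(j^2 - 6*j + 5) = (j - 3)*(j - 2)*(j - 1)*(j - 5)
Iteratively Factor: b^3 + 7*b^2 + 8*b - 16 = (b + 4)*(b^2 + 3*b - 4) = (b - 1)*(b + 4)*(b + 4)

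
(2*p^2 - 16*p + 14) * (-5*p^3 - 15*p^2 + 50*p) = -10*p^5 + 50*p^4 + 270*p^3 - 1010*p^2 + 700*p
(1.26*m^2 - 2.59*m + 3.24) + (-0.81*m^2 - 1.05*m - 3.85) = 0.45*m^2 - 3.64*m - 0.61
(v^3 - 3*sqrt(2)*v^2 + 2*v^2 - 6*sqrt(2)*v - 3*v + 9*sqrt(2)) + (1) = v^3 - 3*sqrt(2)*v^2 + 2*v^2 - 6*sqrt(2)*v - 3*v + 1 + 9*sqrt(2)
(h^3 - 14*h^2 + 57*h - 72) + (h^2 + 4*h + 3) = h^3 - 13*h^2 + 61*h - 69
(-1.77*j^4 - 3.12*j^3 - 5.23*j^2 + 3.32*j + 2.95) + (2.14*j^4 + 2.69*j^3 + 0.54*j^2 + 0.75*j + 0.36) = 0.37*j^4 - 0.43*j^3 - 4.69*j^2 + 4.07*j + 3.31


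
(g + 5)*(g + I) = g^2 + 5*g + I*g + 5*I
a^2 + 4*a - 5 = (a - 1)*(a + 5)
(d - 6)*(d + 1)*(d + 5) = d^3 - 31*d - 30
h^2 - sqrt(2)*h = h*(h - sqrt(2))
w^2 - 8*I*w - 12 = (w - 6*I)*(w - 2*I)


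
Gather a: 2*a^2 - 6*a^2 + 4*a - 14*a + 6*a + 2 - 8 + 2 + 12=-4*a^2 - 4*a + 8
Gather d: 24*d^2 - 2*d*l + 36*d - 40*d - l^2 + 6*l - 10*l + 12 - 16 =24*d^2 + d*(-2*l - 4) - l^2 - 4*l - 4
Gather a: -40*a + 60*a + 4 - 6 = 20*a - 2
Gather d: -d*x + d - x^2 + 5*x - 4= d*(1 - x) - x^2 + 5*x - 4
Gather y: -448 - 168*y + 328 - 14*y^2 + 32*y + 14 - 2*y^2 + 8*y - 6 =-16*y^2 - 128*y - 112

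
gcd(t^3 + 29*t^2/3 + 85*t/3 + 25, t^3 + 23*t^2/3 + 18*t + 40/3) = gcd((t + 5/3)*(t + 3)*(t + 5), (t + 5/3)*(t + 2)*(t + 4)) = t + 5/3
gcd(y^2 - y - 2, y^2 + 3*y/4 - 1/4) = y + 1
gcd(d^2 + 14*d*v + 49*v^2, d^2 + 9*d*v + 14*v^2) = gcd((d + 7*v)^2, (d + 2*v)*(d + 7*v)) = d + 7*v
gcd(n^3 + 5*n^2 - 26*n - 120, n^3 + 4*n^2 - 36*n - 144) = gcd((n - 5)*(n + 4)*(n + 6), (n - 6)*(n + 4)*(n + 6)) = n^2 + 10*n + 24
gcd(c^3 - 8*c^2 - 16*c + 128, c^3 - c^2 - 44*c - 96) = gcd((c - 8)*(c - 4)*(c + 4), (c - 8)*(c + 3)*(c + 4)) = c^2 - 4*c - 32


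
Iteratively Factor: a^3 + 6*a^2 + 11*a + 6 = (a + 1)*(a^2 + 5*a + 6) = (a + 1)*(a + 2)*(a + 3)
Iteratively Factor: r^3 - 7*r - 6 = (r + 2)*(r^2 - 2*r - 3) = (r - 3)*(r + 2)*(r + 1)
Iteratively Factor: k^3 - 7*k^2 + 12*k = (k - 3)*(k^2 - 4*k) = k*(k - 3)*(k - 4)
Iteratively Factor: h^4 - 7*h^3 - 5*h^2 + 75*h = (h)*(h^3 - 7*h^2 - 5*h + 75) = h*(h - 5)*(h^2 - 2*h - 15) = h*(h - 5)*(h + 3)*(h - 5)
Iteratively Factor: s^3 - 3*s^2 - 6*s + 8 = (s + 2)*(s^2 - 5*s + 4) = (s - 4)*(s + 2)*(s - 1)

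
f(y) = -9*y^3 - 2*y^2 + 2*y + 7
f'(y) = -27*y^2 - 4*y + 2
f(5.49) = -1531.52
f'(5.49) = -833.74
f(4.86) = -1063.64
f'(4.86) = -655.17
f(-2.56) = 139.77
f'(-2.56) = -164.71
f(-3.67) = 417.60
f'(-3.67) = -346.98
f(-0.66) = 7.40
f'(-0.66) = -7.12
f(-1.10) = 14.36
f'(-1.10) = -26.27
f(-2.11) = 78.42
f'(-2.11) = -109.77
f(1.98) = -66.74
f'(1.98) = -111.77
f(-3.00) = 226.00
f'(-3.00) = -229.00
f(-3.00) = 226.00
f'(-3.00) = -229.00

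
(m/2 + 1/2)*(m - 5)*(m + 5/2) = m^3/2 - 3*m^2/4 - 15*m/2 - 25/4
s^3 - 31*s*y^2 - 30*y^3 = (s - 6*y)*(s + y)*(s + 5*y)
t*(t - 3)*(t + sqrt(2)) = t^3 - 3*t^2 + sqrt(2)*t^2 - 3*sqrt(2)*t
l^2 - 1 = (l - 1)*(l + 1)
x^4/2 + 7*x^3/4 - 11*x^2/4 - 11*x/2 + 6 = (x/2 + 1)*(x - 3/2)*(x - 1)*(x + 4)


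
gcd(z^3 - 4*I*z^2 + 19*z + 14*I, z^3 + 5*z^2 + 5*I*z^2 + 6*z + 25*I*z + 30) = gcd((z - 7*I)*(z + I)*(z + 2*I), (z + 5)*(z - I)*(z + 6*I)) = 1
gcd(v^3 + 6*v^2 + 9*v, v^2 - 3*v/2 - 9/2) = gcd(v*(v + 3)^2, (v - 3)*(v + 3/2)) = 1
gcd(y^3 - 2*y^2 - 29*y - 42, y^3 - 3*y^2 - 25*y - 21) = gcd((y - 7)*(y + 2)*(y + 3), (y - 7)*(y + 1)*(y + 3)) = y^2 - 4*y - 21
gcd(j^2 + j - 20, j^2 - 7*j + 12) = j - 4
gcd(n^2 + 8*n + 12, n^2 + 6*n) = n + 6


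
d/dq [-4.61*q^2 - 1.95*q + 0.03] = -9.22*q - 1.95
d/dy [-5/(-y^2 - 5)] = -10*y/(y^2 + 5)^2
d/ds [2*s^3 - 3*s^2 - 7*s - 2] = 6*s^2 - 6*s - 7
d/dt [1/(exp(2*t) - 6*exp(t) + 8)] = 2*(3 - exp(t))*exp(t)/(exp(2*t) - 6*exp(t) + 8)^2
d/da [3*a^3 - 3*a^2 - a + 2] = 9*a^2 - 6*a - 1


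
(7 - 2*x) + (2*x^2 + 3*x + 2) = 2*x^2 + x + 9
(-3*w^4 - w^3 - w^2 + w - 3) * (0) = 0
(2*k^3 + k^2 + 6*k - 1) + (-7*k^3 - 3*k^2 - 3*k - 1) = -5*k^3 - 2*k^2 + 3*k - 2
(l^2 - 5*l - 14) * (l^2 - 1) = l^4 - 5*l^3 - 15*l^2 + 5*l + 14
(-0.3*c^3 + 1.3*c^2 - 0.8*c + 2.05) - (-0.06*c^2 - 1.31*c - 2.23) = -0.3*c^3 + 1.36*c^2 + 0.51*c + 4.28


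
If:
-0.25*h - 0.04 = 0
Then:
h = -0.16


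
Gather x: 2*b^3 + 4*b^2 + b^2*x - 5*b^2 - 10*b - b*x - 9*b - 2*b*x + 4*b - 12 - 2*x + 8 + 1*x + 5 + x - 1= 2*b^3 - b^2 - 15*b + x*(b^2 - 3*b)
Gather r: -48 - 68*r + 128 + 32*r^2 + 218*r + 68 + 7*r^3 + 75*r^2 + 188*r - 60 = 7*r^3 + 107*r^2 + 338*r + 88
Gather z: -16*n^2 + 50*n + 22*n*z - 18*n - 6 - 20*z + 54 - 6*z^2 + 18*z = -16*n^2 + 32*n - 6*z^2 + z*(22*n - 2) + 48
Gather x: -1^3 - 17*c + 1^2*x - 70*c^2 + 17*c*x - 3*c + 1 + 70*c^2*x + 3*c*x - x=-70*c^2 - 20*c + x*(70*c^2 + 20*c)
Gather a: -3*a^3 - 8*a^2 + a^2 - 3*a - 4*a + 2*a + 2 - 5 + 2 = -3*a^3 - 7*a^2 - 5*a - 1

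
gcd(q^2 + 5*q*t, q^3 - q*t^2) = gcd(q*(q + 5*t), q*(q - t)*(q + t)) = q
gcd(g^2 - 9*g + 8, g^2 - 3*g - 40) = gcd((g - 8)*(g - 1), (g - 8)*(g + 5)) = g - 8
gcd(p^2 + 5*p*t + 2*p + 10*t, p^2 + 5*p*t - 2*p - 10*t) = p + 5*t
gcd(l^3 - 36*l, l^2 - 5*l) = l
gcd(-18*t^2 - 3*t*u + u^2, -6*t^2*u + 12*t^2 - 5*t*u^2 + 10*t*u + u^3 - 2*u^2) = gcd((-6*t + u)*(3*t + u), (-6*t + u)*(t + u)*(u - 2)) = 6*t - u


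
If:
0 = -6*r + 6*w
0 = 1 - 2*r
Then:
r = 1/2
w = 1/2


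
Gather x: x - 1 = x - 1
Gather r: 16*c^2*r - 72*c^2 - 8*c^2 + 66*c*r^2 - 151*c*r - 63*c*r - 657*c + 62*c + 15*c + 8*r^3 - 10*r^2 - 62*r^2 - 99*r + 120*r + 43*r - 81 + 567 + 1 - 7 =-80*c^2 - 580*c + 8*r^3 + r^2*(66*c - 72) + r*(16*c^2 - 214*c + 64) + 480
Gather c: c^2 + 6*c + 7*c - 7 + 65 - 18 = c^2 + 13*c + 40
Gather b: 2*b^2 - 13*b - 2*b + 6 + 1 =2*b^2 - 15*b + 7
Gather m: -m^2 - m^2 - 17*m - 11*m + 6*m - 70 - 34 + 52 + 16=-2*m^2 - 22*m - 36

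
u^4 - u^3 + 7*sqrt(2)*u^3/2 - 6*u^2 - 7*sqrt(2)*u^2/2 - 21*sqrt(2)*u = u*(u - 3)*(u + 2)*(u + 7*sqrt(2)/2)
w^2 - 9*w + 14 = (w - 7)*(w - 2)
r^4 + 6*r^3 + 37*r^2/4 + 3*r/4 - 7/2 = (r - 1/2)*(r + 1)*(r + 2)*(r + 7/2)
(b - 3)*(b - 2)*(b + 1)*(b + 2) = b^4 - 2*b^3 - 7*b^2 + 8*b + 12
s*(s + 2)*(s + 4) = s^3 + 6*s^2 + 8*s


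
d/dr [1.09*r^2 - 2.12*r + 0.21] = 2.18*r - 2.12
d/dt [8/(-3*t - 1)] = 24/(3*t + 1)^2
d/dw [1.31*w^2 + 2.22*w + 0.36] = 2.62*w + 2.22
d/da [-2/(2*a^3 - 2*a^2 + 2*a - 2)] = (3*a^2 - 2*a + 1)/(a^3 - a^2 + a - 1)^2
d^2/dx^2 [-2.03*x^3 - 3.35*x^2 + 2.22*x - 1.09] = -12.18*x - 6.7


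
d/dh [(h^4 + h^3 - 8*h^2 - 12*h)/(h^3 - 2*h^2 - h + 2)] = (h^6 - 4*h^5 + 3*h^4 + 30*h^3 - 10*h^2 - 32*h - 24)/(h^6 - 4*h^5 + 2*h^4 + 8*h^3 - 7*h^2 - 4*h + 4)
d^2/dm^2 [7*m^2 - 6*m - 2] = 14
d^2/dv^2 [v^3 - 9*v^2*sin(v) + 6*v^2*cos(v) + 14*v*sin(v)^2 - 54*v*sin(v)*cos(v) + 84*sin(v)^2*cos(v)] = 9*v^2*sin(v) - 6*v^2*cos(v) - 24*v*sin(v) + 108*v*sin(2*v) - 36*v*cos(v) + 28*v*cos(2*v) + 6*v - 18*sin(v) + 28*sin(2*v) - 9*cos(v) - 108*cos(2*v) + 189*cos(3*v)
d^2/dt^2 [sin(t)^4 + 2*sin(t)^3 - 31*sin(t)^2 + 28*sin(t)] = -16*sin(t)^4 - 18*sin(t)^3 + 136*sin(t)^2 - 16*sin(t) - 62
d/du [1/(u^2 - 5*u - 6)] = (5 - 2*u)/(-u^2 + 5*u + 6)^2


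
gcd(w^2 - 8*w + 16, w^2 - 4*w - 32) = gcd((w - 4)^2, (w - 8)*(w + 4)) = 1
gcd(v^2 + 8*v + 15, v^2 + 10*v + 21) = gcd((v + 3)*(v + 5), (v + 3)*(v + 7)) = v + 3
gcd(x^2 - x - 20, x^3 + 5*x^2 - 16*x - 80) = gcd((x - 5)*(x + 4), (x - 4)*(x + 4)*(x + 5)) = x + 4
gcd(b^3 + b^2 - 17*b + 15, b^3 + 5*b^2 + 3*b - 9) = b - 1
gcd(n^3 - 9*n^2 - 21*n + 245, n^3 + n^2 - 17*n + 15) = n + 5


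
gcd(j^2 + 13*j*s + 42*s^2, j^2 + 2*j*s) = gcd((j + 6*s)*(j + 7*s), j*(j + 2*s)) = 1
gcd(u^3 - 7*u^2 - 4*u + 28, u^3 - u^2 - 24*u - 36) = u + 2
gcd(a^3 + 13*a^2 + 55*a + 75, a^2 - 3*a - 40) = a + 5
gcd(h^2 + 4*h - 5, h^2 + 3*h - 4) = h - 1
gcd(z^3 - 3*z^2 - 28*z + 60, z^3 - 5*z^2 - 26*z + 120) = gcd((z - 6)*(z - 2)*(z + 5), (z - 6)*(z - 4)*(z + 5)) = z^2 - z - 30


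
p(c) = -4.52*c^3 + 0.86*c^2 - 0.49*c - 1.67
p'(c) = -13.56*c^2 + 1.72*c - 0.49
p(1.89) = -30.04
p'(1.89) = -45.68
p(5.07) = -571.11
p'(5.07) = -340.33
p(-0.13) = -1.58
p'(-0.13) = -0.94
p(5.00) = -547.62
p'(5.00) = -330.89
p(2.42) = -61.88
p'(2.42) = -75.74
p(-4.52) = 435.52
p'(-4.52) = -285.30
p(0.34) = -1.91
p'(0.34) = -1.47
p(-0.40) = -1.05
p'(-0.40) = -3.35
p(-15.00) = 15454.18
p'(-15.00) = -3077.29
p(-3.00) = 129.58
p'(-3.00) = -127.69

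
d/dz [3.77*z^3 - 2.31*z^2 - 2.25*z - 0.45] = 11.31*z^2 - 4.62*z - 2.25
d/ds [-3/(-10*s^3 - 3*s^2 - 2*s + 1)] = 6*(-15*s^2 - 3*s - 1)/(10*s^3 + 3*s^2 + 2*s - 1)^2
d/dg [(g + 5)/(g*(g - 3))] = (-g^2 - 10*g + 15)/(g^2*(g^2 - 6*g + 9))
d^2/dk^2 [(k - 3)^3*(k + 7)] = 12*(k - 3)*(k + 2)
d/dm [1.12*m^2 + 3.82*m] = 2.24*m + 3.82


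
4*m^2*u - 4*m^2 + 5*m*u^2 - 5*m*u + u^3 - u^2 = (m + u)*(4*m + u)*(u - 1)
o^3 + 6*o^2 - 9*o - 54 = (o - 3)*(o + 3)*(o + 6)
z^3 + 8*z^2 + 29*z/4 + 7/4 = (z + 1/2)^2*(z + 7)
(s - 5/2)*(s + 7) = s^2 + 9*s/2 - 35/2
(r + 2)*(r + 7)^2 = r^3 + 16*r^2 + 77*r + 98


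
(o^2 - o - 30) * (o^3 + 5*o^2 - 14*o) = o^5 + 4*o^4 - 49*o^3 - 136*o^2 + 420*o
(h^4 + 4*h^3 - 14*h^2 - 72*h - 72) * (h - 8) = h^5 - 4*h^4 - 46*h^3 + 40*h^2 + 504*h + 576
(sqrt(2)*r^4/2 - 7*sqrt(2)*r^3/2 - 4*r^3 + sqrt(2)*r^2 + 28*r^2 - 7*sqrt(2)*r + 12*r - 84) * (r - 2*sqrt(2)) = sqrt(2)*r^5/2 - 6*r^4 - 7*sqrt(2)*r^4/2 + 9*sqrt(2)*r^3 + 42*r^3 - 63*sqrt(2)*r^2 + 8*r^2 - 56*r - 24*sqrt(2)*r + 168*sqrt(2)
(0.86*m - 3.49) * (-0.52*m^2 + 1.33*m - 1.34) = -0.4472*m^3 + 2.9586*m^2 - 5.7941*m + 4.6766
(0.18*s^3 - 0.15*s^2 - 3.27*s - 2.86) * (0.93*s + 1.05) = 0.1674*s^4 + 0.0495*s^3 - 3.1986*s^2 - 6.0933*s - 3.003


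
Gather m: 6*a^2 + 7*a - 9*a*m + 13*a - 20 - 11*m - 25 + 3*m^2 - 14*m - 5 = 6*a^2 + 20*a + 3*m^2 + m*(-9*a - 25) - 50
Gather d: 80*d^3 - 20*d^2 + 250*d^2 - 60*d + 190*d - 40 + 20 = 80*d^3 + 230*d^2 + 130*d - 20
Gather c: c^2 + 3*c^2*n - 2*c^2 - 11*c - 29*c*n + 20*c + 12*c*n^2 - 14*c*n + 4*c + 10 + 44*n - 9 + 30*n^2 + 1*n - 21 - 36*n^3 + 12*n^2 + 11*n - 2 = c^2*(3*n - 1) + c*(12*n^2 - 43*n + 13) - 36*n^3 + 42*n^2 + 56*n - 22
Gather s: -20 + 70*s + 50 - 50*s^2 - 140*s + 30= -50*s^2 - 70*s + 60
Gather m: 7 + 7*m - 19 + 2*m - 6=9*m - 18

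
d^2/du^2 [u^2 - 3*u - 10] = 2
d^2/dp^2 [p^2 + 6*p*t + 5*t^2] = 2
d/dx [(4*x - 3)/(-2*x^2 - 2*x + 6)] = (-4*x^2 - 4*x + (2*x + 1)*(4*x - 3) + 12)/(2*(x^2 + x - 3)^2)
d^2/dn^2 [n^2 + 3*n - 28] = 2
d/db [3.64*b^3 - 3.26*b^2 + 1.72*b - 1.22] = 10.92*b^2 - 6.52*b + 1.72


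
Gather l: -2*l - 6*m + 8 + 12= -2*l - 6*m + 20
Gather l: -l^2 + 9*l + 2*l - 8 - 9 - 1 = -l^2 + 11*l - 18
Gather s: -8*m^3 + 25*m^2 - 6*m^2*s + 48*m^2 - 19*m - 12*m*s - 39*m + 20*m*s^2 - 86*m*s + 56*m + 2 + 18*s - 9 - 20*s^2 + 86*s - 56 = -8*m^3 + 73*m^2 - 2*m + s^2*(20*m - 20) + s*(-6*m^2 - 98*m + 104) - 63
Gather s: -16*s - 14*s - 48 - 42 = -30*s - 90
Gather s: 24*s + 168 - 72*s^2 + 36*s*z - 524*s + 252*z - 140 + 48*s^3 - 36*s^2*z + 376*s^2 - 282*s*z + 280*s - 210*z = 48*s^3 + s^2*(304 - 36*z) + s*(-246*z - 220) + 42*z + 28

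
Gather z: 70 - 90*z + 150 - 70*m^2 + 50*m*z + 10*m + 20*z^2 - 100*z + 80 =-70*m^2 + 10*m + 20*z^2 + z*(50*m - 190) + 300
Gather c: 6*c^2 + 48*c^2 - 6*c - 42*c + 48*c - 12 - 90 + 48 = 54*c^2 - 54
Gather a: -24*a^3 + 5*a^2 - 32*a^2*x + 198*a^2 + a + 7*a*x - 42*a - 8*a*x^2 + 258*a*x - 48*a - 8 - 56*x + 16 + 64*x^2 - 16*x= -24*a^3 + a^2*(203 - 32*x) + a*(-8*x^2 + 265*x - 89) + 64*x^2 - 72*x + 8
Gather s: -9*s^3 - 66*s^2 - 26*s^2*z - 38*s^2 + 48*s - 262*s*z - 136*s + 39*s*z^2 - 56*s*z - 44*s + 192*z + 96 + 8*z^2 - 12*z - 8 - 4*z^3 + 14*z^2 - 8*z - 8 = -9*s^3 + s^2*(-26*z - 104) + s*(39*z^2 - 318*z - 132) - 4*z^3 + 22*z^2 + 172*z + 80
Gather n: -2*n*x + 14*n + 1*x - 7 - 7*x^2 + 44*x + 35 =n*(14 - 2*x) - 7*x^2 + 45*x + 28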